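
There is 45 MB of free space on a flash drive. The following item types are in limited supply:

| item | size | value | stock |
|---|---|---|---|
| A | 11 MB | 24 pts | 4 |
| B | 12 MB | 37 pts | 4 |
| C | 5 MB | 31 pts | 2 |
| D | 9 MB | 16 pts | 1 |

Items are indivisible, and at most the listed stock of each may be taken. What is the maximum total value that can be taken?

160 pts

Best selections within size 45 and stock limits:
- 1×A + 2×B + 2×C: size 45, value 160
- 2×B + 2×C + 1×D: size 43, value 152
- 2×A + 1×B + 2×C: size 44, value 147
- 3×B + 1×C: size 41, value 142
Best: 160 pts.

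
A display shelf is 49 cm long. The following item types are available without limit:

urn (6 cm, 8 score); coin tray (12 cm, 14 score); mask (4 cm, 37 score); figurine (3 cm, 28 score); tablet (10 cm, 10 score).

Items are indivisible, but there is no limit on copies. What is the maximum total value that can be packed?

Best value-per-unit is figurine at 28/3; filling with it alone gives 16×28 = 448.
Optimal mix: 1×mask + 15×figurine → length 49, value 457.

457 score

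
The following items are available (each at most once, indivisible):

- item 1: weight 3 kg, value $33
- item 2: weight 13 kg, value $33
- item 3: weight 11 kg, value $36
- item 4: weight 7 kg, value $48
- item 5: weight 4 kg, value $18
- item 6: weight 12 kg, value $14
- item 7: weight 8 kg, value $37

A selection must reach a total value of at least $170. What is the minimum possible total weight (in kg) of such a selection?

Subsets with value ≥ 170, sorted by total weight:
- item 1+item 3+item 4+item 5+item 7: weight 33, value 172
- item 1+item 2+item 3+item 4+item 7: weight 42, value 187
- item 2+item 3+item 4+item 5+item 7: weight 43, value 172
Minimum weight: 33 kg.

33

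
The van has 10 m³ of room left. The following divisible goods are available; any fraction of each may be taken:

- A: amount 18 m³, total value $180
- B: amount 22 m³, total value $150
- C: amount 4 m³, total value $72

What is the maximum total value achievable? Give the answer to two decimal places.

Take in order of value per unit:
- C (72/4 per unit): all 4 → value 72, running total 72.00
- A (180/18 per unit): 6 of 18 → value 6×180/18 = 60.0000, running total 132.00
Total 132.00.

132.00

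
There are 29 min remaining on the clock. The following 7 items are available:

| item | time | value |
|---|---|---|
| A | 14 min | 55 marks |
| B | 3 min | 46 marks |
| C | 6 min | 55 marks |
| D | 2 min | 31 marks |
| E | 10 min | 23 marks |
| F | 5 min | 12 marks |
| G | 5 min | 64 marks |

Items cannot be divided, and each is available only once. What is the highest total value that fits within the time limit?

Check high-value combinations within 29 min:
- A+B+C+G: time 14+3+6+5=28, value 55+46+55+64=220
- B+C+D+E+G: time 3+6+2+10+5=26, value 46+55+31+23+64=219
- B+C+D+F+G: time 3+6+2+5+5=21, value 46+55+31+12+64=208
Best: 220 marks.

220 marks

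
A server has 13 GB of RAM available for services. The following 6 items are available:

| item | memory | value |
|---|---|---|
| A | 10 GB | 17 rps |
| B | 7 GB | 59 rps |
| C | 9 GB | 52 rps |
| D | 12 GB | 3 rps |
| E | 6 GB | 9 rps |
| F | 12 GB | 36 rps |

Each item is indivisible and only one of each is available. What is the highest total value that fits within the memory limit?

Check high-value combinations within 13 GB:
- B+E: memory 7+6=13, value 59+9=68
- B: memory 7, value 59
- C: memory 9, value 52
Best: 68 rps.

68 rps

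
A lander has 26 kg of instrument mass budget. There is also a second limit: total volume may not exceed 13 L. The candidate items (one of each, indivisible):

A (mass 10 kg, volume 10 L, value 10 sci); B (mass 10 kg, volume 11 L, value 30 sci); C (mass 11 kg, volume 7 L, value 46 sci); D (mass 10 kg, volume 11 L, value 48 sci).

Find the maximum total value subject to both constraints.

Feasible sets respecting both limits:
- D: mass 10, volume 11, value 48
- C: mass 11, volume 7, value 46
- B: mass 10, volume 11, value 30
Best: 48 sci.

48 sci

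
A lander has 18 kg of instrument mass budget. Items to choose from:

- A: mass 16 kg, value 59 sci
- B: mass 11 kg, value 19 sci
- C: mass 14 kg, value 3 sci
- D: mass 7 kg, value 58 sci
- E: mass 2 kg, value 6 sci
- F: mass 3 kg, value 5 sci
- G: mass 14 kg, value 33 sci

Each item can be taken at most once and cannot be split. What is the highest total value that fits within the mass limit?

Check high-value combinations within 18 kg:
- B+D: mass 11+7=18, value 19+58=77
- D+E+F: mass 7+2+3=12, value 58+6+5=69
- A+E: mass 16+2=18, value 59+6=65
- D+E: mass 7+2=9, value 58+6=64
- D+F: mass 7+3=10, value 58+5=63
Best: 77 sci.

77 sci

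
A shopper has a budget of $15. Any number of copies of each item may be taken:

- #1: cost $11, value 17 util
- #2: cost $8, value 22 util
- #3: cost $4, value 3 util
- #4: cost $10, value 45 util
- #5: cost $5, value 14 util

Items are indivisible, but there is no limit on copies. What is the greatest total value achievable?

Best value-per-unit is #4 at 45/10; filling with it alone gives 1×45 = 45.
Optimal mix: 1×#4 + 1×#5 → cost 15, value 59.

59 util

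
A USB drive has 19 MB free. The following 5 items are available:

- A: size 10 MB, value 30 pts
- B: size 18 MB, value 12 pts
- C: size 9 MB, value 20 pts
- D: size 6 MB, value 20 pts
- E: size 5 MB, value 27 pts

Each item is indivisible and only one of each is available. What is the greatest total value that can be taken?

Check high-value combinations within 19 MB:
- A+E: size 10+5=15, value 30+27=57
- A+D: size 10+6=16, value 30+20=50
- A+C: size 10+9=19, value 30+20=50
- D+E: size 6+5=11, value 20+27=47
Best: 57 pts.

57 pts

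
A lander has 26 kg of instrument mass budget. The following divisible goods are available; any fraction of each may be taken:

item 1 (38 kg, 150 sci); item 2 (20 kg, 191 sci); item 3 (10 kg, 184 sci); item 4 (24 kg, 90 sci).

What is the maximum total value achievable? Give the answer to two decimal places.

Take in order of value per unit:
- item 3 (184/10 per unit): all 10 → value 184, running total 184.00
- item 2 (191/20 per unit): 16 of 20 → value 16×191/20 = 152.8000, running total 336.80
Total 336.80.

336.80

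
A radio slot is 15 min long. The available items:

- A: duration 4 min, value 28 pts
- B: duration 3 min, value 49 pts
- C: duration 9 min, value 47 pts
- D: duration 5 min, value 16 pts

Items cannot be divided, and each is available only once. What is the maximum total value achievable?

This is a 0/1 knapsack; check combinations near the capacity.
- B+C: duration 3+9=12, value 49+47=96
- A+B+D: duration 4+3+5=12, value 28+49+16=93
- A+B: duration 4+3=7, value 28+49=77
- A+C: duration 4+9=13, value 28+47=75
- B+D: duration 3+5=8, value 49+16=65
Best: 96 pts.

96 pts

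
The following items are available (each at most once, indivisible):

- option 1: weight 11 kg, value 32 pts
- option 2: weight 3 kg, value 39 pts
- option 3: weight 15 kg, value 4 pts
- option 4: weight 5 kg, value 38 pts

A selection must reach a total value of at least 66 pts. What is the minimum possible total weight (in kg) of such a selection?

Subsets with value ≥ 66, sorted by total weight:
- option 2+option 4: weight 8, value 77
- option 1+option 2: weight 14, value 71
Minimum weight: 8 kg.

8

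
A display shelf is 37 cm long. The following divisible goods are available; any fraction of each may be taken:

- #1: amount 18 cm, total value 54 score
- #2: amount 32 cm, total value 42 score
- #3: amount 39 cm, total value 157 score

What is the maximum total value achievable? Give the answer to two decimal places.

148.95

Take in order of value per unit:
- #3 (157/39 per unit): 37 of 39 → value 37×157/39 = 148.9487, running total 148.95
Total 148.95.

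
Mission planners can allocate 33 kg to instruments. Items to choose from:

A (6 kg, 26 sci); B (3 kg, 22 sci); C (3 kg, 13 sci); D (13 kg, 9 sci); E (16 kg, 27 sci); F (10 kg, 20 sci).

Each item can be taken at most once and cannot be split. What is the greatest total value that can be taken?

This is a 0/1 knapsack; check combinations near the capacity.
- A+B+C+E: mass 6+3+3+16=28, value 26+22+13+27=88
- B+C+E+F: mass 3+3+16+10=32, value 22+13+27+20=82
- A+B+C+F: mass 6+3+3+10=22, value 26+22+13+20=81
- A+B+D+F: mass 6+3+13+10=32, value 26+22+9+20=77
Best: 88 sci.

88 sci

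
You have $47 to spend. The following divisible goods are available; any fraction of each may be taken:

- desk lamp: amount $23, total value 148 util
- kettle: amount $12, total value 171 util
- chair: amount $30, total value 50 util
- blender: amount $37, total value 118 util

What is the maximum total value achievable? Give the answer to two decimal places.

357.27

Take in order of value per unit:
- kettle (171/12 per unit): all 12 → value 171, running total 171.00
- desk lamp (148/23 per unit): all 23 → value 148, running total 319.00
- blender (118/37 per unit): 12 of 37 → value 12×118/37 = 38.2703, running total 357.27
Total 357.27.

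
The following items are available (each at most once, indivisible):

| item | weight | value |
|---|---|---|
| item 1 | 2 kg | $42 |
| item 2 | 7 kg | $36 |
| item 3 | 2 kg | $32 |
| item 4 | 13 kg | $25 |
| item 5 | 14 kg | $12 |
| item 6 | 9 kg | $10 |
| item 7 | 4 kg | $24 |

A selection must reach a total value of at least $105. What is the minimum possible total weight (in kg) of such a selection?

Subsets with value ≥ 105, sorted by total weight:
- item 1+item 2+item 3: weight 11, value 110
- item 1+item 2+item 3+item 7: weight 15, value 134
- item 1+item 3+item 6+item 7: weight 17, value 108
- item 1+item 2+item 3+item 6: weight 20, value 120
Minimum weight: 11 kg.

11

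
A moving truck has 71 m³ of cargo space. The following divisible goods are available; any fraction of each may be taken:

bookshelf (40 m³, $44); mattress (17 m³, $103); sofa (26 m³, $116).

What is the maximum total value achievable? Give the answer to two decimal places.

249.80

Take in order of value per unit:
- mattress (103/17 per unit): all 17 → value 103, running total 103.00
- sofa (116/26 per unit): all 26 → value 116, running total 219.00
- bookshelf (44/40 per unit): 28 of 40 → value 28×44/40 = 30.8000, running total 249.80
Total 249.80.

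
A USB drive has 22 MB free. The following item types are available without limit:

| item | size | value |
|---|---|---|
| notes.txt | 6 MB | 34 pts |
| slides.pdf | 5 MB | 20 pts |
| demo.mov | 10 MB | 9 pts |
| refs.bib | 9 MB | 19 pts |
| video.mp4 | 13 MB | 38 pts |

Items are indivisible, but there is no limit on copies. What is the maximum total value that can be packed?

108 pts

Best value-per-unit is notes.txt at 34/6; filling with it alone gives 3×34 = 102.
Optimal mix: 2×notes.txt + 2×slides.pdf → size 22, value 108.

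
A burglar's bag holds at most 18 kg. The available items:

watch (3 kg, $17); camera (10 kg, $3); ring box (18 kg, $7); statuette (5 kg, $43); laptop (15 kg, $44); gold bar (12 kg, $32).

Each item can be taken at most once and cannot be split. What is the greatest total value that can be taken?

$75

Check high-value combinations within 18 kg:
- statuette+gold bar: weight 5+12=17, value 43+32=75
- watch+camera+statuette: weight 3+10+5=18, value 17+3+43=63
- watch+laptop: weight 3+15=18, value 17+44=61
- watch+statuette: weight 3+5=8, value 17+43=60
- watch+gold bar: weight 3+12=15, value 17+32=49
Best: $75.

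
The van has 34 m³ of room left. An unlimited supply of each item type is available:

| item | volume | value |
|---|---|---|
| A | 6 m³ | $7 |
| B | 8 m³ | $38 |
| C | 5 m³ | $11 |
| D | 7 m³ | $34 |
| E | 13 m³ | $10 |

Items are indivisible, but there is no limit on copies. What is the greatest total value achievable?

Best value-per-unit is D at 34/7; filling with it alone gives 4×34 = 136.
Optimal mix: 4×B → volume 32, value 152.

$152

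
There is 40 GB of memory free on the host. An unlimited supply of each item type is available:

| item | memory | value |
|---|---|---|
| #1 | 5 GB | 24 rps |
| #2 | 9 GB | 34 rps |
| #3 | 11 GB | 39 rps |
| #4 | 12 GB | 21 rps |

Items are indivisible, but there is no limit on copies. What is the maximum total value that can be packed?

Best value-per-unit is #1 at 24/5, and filling with it alone uses memory 8×5=40. No mix of the others beats 8×24 = 192.

192 rps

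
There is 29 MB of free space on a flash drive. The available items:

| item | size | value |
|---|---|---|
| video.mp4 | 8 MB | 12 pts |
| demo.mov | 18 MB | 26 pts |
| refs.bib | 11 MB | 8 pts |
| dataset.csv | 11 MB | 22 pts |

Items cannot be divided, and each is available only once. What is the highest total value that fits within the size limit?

Check high-value combinations within 29 MB:
- demo.mov+dataset.csv: size 18+11=29, value 26+22=48
- video.mp4+demo.mov: size 8+18=26, value 12+26=38
- video.mp4+dataset.csv: size 8+11=19, value 12+22=34
- demo.mov+refs.bib: size 18+11=29, value 26+8=34
Best: 48 pts.

48 pts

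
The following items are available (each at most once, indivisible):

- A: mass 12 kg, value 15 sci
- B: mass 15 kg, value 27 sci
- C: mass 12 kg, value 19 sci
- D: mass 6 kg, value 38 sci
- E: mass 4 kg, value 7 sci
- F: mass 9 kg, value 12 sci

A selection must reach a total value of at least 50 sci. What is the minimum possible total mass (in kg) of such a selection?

15

Subsets with value ≥ 50, sorted by total mass:
- D+F: mass 15, value 50
- C+D: mass 18, value 57
Minimum mass: 15 kg.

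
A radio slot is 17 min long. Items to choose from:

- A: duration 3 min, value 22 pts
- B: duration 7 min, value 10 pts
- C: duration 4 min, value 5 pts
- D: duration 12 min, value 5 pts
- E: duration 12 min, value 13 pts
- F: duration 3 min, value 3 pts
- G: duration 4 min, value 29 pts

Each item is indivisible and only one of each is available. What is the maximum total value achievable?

Check high-value combinations within 17 min:
- A+B+F+G: duration 3+7+3+4=17, value 22+10+3+29=64
- A+B+G: duration 3+7+4=14, value 22+10+29=61
- A+C+F+G: duration 3+4+3+4=14, value 22+5+3+29=59
- A+C+G: duration 3+4+4=11, value 22+5+29=56
- A+F+G: duration 3+3+4=10, value 22+3+29=54
Best: 64 pts.

64 pts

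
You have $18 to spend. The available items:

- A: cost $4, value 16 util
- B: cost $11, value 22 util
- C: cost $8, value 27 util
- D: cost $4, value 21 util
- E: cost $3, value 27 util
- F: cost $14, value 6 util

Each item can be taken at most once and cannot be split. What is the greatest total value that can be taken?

Check high-value combinations within $18:
- C+D+E: cost 8+4+3=15, value 27+21+27=75
- A+C+E: cost 4+8+3=15, value 16+27+27=70
- B+D+E: cost 11+4+3=18, value 22+21+27=70
Best: 75 util.

75 util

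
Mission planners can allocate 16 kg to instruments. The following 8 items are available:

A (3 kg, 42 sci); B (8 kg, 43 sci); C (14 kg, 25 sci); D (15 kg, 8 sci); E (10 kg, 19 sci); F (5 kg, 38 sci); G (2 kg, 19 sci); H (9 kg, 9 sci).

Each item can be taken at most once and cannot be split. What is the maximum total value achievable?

123 sci

Check high-value combinations within 16 kg:
- A+B+F: mass 3+8+5=16, value 42+43+38=123
- A+B+G: mass 3+8+2=13, value 42+43+19=104
- B+F+G: mass 8+5+2=15, value 43+38+19=100
- A+F+G: mass 3+5+2=10, value 42+38+19=99
- A+B: mass 3+8=11, value 42+43=85
Best: 123 sci.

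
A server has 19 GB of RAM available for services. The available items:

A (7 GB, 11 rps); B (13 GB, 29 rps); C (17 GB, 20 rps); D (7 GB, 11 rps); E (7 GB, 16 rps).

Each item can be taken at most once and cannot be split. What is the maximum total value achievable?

29 rps

Check high-value combinations within 19 GB:
- B: memory 13, value 29
- A+E: memory 7+7=14, value 11+16=27
- D+E: memory 7+7=14, value 11+16=27
- A+D: memory 7+7=14, value 11+11=22
Best: 29 rps.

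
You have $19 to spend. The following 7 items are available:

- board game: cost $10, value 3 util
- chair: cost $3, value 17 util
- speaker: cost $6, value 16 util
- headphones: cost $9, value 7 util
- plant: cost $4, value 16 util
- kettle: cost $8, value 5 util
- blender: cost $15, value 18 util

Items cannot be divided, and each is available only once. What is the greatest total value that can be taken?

49 util

This is a 0/1 knapsack; check combinations near the capacity.
- chair+speaker+plant: cost 3+6+4=13, value 17+16+16=49
- chair+headphones+plant: cost 3+9+4=16, value 17+7+16=40
- chair+speaker+headphones: cost 3+6+9=18, value 17+16+7=40
- speaker+headphones+plant: cost 6+9+4=19, value 16+7+16=39
- chair+plant+kettle: cost 3+4+8=15, value 17+16+5=38
Best: 49 util.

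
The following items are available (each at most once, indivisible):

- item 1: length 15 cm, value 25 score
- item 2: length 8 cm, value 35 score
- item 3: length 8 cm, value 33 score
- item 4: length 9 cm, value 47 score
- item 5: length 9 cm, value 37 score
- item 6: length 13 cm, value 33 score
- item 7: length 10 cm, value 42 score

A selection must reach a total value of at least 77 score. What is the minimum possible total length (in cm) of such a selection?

17

Subsets with value ≥ 77, sorted by total length:
- item 2+item 4: length 17, value 82
- item 3+item 4: length 17, value 80
- item 4+item 5: length 18, value 84
- item 2+item 7: length 18, value 77
Minimum length: 17 cm.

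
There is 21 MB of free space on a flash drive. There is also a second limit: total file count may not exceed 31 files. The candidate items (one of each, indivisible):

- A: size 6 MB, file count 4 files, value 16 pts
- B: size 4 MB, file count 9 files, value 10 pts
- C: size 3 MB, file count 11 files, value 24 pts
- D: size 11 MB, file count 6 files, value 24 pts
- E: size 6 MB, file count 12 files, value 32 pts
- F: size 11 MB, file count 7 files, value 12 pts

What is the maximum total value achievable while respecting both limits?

80 pts

Feasible sets respecting both limits:
- C+D+E: size 20, file count 29, value 80
- A+C+E: size 15, file count 27, value 72
- C+E+F: size 20, file count 30, value 68
- B+D+E: size 21, file count 27, value 66
Best: 80 pts.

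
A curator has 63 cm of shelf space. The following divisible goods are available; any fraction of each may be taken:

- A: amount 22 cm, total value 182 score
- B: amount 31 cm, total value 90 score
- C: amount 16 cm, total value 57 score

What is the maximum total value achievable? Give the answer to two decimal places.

311.58

Take in order of value per unit:
- A (182/22 per unit): all 22 → value 182, running total 182.00
- C (57/16 per unit): all 16 → value 57, running total 239.00
- B (90/31 per unit): 25 of 31 → value 25×90/31 = 72.5806, running total 311.58
Total 311.58.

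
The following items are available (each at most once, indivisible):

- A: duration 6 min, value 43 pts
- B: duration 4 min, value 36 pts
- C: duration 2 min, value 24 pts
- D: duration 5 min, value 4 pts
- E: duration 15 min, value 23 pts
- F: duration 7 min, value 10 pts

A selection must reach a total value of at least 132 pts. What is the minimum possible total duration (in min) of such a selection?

Subsets with value ≥ 132, sorted by total duration:
- A+B+C+E+F: duration 34, value 136
- A+B+C+D+E+F: duration 39, value 140
Minimum duration: 34 min.

34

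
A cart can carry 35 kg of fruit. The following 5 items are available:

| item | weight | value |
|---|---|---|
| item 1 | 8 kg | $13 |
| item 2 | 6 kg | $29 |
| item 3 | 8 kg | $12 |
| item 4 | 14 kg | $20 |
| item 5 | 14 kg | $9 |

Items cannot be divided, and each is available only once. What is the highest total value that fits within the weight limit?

$62

Check high-value combinations within 35 kg:
- item 1+item 2+item 4: weight 8+6+14=28, value 13+29+20=62
- item 2+item 3+item 4: weight 6+8+14=28, value 29+12+20=61
- item 2+item 4+item 5: weight 6+14+14=34, value 29+20+9=58
- item 1+item 2+item 3: weight 8+6+8=22, value 13+29+12=54
- item 1+item 2+item 5: weight 8+6+14=28, value 13+29+9=51
Best: $62.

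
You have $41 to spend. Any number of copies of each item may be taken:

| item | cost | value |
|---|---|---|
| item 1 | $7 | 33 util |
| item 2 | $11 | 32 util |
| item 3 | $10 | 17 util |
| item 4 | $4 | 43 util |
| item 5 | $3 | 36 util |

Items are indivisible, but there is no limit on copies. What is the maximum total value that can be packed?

Best value-per-unit is item 5 at 36/3; filling with it alone gives 13×36 = 468.
Optimal mix: 2×item 4 + 11×item 5 → cost 41, value 482.

482 util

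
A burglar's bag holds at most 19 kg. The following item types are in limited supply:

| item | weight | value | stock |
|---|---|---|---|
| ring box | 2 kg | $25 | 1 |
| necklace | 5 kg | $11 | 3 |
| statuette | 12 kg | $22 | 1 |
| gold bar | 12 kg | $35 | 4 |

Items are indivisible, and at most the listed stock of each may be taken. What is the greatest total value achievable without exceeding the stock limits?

Top feasible selections:
- 1×ring box + 1×necklace + 1×gold bar: weight 19, value 71
- 1×ring box + 1×gold bar: weight 14, value 60
- 1×ring box + 3×necklace: weight 17, value 58
Best: $71.

$71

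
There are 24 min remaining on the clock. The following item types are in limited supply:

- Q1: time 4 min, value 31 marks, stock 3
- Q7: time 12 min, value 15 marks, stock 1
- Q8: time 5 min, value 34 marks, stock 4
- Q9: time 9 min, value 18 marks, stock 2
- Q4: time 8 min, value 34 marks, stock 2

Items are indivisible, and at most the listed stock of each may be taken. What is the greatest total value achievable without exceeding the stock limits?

Top feasible selections:
- 1×Q1 + 4×Q8: time 24, value 167
- 2×Q1 + 3×Q8: time 23, value 164
Best: 167 marks.

167 marks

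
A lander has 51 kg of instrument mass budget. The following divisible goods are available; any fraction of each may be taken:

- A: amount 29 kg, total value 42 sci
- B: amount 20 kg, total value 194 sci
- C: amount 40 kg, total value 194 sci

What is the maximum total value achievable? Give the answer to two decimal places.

Take in order of value per unit:
- B (194/20 per unit): all 20 → value 194, running total 194.00
- C (194/40 per unit): 31 of 40 → value 31×194/40 = 150.3500, running total 344.35
Total 344.35.

344.35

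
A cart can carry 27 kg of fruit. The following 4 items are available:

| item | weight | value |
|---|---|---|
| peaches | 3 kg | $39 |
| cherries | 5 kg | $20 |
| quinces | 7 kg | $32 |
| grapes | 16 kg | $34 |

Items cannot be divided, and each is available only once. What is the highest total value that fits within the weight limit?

$105

Check high-value combinations within 27 kg:
- peaches+quinces+grapes: weight 3+7+16=26, value 39+32+34=105
- peaches+cherries+grapes: weight 3+5+16=24, value 39+20+34=93
- peaches+cherries+quinces: weight 3+5+7=15, value 39+20+32=91
Best: $105.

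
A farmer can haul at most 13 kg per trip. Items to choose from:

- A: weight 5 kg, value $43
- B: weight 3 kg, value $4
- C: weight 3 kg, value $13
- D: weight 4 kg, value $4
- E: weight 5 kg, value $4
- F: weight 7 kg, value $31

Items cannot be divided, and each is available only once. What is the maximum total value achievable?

$74

Check high-value combinations within 13 kg:
- A+F: weight 5+7=12, value 43+31=74
- A+B+C: weight 5+3+3=11, value 43+4+13=60
- A+C+D: weight 5+3+4=12, value 43+13+4=60
- A+C+E: weight 5+3+5=13, value 43+13+4=60
- A+C: weight 5+3=8, value 43+13=56
Best: $74.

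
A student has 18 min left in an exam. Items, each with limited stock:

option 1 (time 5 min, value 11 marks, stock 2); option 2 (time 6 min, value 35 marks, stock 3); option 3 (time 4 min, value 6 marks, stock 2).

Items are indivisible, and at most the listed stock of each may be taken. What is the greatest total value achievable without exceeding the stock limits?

Best selections within time 18 and stock limits:
- 3×option 2: time 18, value 105
- 1×option 1 + 2×option 2: time 17, value 81
- 2×option 2 + 1×option 3: time 16, value 76
- 2×option 2: time 12, value 70
Best: 105 marks.

105 marks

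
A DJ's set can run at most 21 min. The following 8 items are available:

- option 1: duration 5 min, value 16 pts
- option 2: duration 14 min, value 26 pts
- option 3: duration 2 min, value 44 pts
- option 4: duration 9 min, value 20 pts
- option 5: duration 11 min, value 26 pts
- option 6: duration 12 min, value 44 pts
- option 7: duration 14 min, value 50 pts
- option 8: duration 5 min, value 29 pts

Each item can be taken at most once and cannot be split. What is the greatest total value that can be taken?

123 pts

This is a 0/1 knapsack; check combinations near the capacity.
- option 3+option 7+option 8: duration 2+14+5=21, value 44+50+29=123
- option 3+option 6+option 8: duration 2+12+5=19, value 44+44+29=117
- option 1+option 3+option 7: duration 5+2+14=21, value 16+44+50=110
- option 1+option 3+option 4+option 8: duration 5+2+9+5=21, value 16+44+20+29=109
- option 1+option 3+option 6: duration 5+2+12=19, value 16+44+44=104
Best: 123 pts.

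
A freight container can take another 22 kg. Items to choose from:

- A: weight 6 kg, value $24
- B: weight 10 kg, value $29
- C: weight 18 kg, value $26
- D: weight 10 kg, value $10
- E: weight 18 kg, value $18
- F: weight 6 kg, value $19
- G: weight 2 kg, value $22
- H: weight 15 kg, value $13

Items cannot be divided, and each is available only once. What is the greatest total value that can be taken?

This is a 0/1 knapsack; check combinations near the capacity.
- A+B+G: weight 6+10+2=18, value 24+29+22=75
- A+B+F: weight 6+10+6=22, value 24+29+19=72
- B+F+G: weight 10+6+2=18, value 29+19+22=70
- A+F+G: weight 6+6+2=14, value 24+19+22=65
- B+D+G: weight 10+10+2=22, value 29+10+22=61
Best: $75.

$75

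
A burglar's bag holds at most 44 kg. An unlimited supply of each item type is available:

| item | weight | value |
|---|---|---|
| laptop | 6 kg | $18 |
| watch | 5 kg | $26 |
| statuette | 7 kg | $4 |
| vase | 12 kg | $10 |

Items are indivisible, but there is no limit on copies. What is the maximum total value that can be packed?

$208

Best value-per-unit is watch at 26/5, and filling with it alone uses weight 8×5=40. No mix of the others beats 8×26 = 208.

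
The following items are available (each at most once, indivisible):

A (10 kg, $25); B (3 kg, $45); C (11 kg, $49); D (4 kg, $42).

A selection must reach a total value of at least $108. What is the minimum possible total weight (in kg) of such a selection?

17

Subsets with value ≥ 108, sorted by total weight:
- A+B+D: weight 17, value 112
- B+C+D: weight 18, value 136
Minimum weight: 17 kg.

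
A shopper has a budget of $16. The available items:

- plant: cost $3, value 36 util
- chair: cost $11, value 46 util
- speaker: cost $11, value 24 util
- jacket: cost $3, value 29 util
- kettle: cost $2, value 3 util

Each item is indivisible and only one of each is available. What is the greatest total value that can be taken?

Check high-value combinations within $16:
- plant+chair+kettle: cost 3+11+2=16, value 36+46+3=85
- plant+chair: cost 3+11=14, value 36+46=82
- chair+jacket+kettle: cost 11+3+2=16, value 46+29+3=78
Best: 85 util.

85 util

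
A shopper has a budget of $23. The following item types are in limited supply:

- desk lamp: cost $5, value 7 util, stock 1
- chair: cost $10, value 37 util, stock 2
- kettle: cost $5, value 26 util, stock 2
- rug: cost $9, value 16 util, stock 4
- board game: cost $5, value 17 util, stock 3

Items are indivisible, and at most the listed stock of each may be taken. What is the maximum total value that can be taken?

Best selections within cost 23 and stock limits:
- 1×chair + 2×kettle: cost 20, value 89
- 2×kettle + 2×board game: cost 20, value 86
- 1×chair + 1×kettle + 1×board game: cost 20, value 80
Best: 89 util.

89 util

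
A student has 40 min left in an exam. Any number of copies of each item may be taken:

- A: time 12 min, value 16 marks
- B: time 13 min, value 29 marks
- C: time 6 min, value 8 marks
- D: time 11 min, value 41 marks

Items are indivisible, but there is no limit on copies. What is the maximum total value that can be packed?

131 marks

Best value-per-unit is D at 41/11; filling with it alone gives 3×41 = 123.
Optimal mix: 1×C + 3×D → time 39, value 131.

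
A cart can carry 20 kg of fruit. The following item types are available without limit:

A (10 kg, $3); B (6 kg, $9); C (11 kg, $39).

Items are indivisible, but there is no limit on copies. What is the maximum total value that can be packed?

Best value-per-unit is C at 39/11; filling with it alone gives 1×39 = 39.
Optimal mix: 1×B + 1×C → weight 17, value 48.

$48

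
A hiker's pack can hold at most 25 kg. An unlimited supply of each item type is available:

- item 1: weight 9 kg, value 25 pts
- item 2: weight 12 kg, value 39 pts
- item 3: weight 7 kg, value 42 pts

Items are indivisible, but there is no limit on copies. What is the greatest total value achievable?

Best value-per-unit is item 3 at 42/7, and filling with it alone uses weight 3×7=21. No mix of the others beats 3×42 = 126.

126 pts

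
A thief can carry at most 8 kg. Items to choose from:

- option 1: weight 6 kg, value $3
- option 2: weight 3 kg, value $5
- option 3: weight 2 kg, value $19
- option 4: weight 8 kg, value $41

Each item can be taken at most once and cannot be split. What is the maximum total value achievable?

$41

Check high-value combinations within 8 kg:
- option 4: weight 8, value 41
- option 2+option 3: weight 3+2=5, value 5+19=24
- option 1+option 3: weight 6+2=8, value 3+19=22
- option 3: weight 2, value 19
Best: $41.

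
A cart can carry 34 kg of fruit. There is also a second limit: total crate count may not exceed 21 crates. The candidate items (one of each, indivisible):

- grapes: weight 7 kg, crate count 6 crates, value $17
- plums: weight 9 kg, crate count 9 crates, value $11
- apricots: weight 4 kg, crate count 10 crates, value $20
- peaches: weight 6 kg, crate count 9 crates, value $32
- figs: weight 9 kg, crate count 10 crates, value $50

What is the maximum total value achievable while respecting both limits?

Feasible sets respecting both limits:
- peaches+figs: weight 15, crate count 19, value 82
- apricots+figs: weight 13, crate count 20, value 70
- grapes+figs: weight 16, crate count 16, value 67
Best: $82.

$82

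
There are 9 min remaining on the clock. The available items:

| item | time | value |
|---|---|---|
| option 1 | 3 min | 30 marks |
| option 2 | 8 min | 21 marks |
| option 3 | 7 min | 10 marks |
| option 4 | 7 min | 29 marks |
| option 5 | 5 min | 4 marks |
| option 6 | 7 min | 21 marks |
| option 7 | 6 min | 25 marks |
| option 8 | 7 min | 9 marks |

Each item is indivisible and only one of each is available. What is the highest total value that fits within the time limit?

55 marks

Check high-value combinations within 9 min:
- option 1+option 7: time 3+6=9, value 30+25=55
- option 1+option 5: time 3+5=8, value 30+4=34
- option 1: time 3, value 30
Best: 55 marks.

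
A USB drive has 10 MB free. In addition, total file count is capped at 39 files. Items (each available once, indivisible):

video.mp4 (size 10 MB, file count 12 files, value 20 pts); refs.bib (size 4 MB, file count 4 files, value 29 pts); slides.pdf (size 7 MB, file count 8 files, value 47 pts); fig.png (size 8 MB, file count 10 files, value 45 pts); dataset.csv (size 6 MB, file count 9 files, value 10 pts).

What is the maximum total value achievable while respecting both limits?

Feasible sets respecting both limits:
- slides.pdf: size 7, file count 8, value 47
- fig.png: size 8, file count 10, value 45
- refs.bib+dataset.csv: size 10, file count 13, value 39
Best: 47 pts.

47 pts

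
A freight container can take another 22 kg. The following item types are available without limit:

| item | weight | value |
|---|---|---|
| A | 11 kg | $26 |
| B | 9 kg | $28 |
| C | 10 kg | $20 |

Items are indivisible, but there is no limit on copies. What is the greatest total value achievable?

Best value-per-unit is B at 28/9, and filling with it alone uses weight 2×9=18. No mix of the others beats 2×28 = 56.

$56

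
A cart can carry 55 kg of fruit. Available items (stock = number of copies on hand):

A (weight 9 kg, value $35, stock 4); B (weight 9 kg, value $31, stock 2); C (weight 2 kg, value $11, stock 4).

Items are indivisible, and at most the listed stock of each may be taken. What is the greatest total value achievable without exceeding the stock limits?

$215

Top feasible selections:
- 4×A + 1×B + 4×C: weight 53, value 215
- 3×A + 2×B + 4×C: weight 53, value 211
Best: $215.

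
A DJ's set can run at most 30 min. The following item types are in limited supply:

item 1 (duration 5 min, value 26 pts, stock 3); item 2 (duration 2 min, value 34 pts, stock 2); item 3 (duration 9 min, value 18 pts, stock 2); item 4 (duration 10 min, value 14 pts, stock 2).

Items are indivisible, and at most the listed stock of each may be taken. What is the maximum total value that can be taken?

Top feasible selections:
- 3×item 1 + 2×item 2 + 1×item 3: duration 28, value 164
- 3×item 1 + 2×item 2 + 1×item 4: duration 29, value 160
- 3×item 1 + 2×item 2: duration 19, value 146
Best: 164 pts.

164 pts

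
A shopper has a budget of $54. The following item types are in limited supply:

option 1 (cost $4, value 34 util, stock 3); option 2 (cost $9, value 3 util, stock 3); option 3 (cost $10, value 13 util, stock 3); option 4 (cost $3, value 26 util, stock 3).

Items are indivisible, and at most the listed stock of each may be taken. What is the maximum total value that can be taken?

Best selections within cost 54 and stock limits:
- 3×option 1 + 3×option 3 + 3×option 4: cost 51, value 219
- 3×option 1 + 1×option 2 + 2×option 3 + 3×option 4: cost 50, value 209
- 3×option 1 + 2×option 3 + 3×option 4: cost 41, value 206
Best: 219 util.

219 util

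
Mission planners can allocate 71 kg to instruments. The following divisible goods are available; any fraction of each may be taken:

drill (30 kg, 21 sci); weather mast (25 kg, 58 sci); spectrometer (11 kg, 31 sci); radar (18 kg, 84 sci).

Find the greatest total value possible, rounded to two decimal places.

184.90

Take in order of value per unit:
- radar (84/18 per unit): all 18 → value 84, running total 84.00
- spectrometer (31/11 per unit): all 11 → value 31, running total 115.00
- weather mast (58/25 per unit): all 25 → value 58, running total 173.00
- drill (21/30 per unit): 17 of 30 → value 17×21/30 = 11.9000, running total 184.90
Total 184.90.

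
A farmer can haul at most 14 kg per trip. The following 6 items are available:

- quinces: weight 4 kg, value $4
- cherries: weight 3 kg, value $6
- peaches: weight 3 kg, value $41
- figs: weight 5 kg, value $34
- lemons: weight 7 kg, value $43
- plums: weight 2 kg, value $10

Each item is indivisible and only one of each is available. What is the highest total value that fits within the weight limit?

$94

Check high-value combinations within 14 kg:
- peaches+lemons+plums: weight 3+7+2=12, value 41+43+10=94
- cherries+peaches+figs+plums: weight 3+3+5+2=13, value 6+41+34+10=91
- cherries+peaches+lemons: weight 3+3+7=13, value 6+41+43=90
Best: $94.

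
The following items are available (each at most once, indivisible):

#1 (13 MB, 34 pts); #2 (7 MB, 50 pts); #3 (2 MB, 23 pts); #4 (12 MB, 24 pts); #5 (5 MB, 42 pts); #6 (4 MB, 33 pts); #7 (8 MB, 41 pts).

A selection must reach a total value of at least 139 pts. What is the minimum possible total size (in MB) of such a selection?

Subsets with value ≥ 139, sorted by total size:
- #2+#3+#5+#6: size 18, value 148
- #3+#5+#6+#7: size 19, value 139
- #2+#3+#6+#7: size 21, value 147
- #2+#3+#5+#7: size 22, value 156
Minimum size: 18 MB.

18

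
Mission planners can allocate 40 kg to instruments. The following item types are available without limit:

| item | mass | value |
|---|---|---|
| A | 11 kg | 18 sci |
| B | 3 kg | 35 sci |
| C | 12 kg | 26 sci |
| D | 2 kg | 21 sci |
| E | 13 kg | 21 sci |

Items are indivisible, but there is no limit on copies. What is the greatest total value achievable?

Best value-per-unit is B at 35/3; filling with it alone gives 13×35 = 455.
Optimal mix: 12×B + 2×D → mass 40, value 462.

462 sci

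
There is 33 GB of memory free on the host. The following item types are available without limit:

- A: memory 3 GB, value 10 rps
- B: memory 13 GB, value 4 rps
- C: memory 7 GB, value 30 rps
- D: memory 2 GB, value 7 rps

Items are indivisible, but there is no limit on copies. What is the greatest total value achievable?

137 rps

Best value-per-unit is C at 30/7; filling with it alone gives 4×30 = 120.
Optimal mix: 1×A + 4×C + 1×D → memory 33, value 137.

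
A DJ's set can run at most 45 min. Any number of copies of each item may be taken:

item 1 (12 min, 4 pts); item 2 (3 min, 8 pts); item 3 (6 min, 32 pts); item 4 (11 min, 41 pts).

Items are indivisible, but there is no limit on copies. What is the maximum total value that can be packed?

232 pts

Best value-per-unit is item 3 at 32/6; filling with it alone gives 7×32 = 224.
Optimal mix: 1×item 2 + 7×item 3 → duration 45, value 232.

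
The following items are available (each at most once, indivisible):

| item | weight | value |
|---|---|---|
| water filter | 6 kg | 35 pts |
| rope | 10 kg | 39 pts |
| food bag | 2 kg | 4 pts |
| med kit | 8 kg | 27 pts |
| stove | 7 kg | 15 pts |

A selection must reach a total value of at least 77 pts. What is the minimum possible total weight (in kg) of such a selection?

18

Subsets with value ≥ 77, sorted by total weight:
- water filter+rope+food bag: weight 18, value 78
- water filter+med kit+stove: weight 21, value 77
- water filter+rope+stove: weight 23, value 89
- water filter+food bag+med kit+stove: weight 23, value 81
Minimum weight: 18 kg.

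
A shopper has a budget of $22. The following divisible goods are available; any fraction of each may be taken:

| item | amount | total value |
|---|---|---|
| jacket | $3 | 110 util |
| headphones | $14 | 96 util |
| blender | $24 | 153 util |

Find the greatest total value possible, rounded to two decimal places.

Take in order of value per unit:
- jacket (110/3 per unit): all 3 → value 110, running total 110.00
- headphones (96/14 per unit): all 14 → value 96, running total 206.00
- blender (153/24 per unit): 5 of 24 → value 5×153/24 = 31.8750, running total 237.88
Total 237.88.

237.88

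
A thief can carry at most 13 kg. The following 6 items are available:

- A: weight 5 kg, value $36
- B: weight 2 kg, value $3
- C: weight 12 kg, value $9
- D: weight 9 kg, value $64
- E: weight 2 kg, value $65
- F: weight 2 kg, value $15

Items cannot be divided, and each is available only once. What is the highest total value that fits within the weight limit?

$144

This is a 0/1 knapsack; check combinations near the capacity.
- D+E+F: weight 9+2+2=13, value 64+65+15=144
- B+D+E: weight 2+9+2=13, value 3+64+65=132
- D+E: weight 9+2=11, value 64+65=129
Best: $144.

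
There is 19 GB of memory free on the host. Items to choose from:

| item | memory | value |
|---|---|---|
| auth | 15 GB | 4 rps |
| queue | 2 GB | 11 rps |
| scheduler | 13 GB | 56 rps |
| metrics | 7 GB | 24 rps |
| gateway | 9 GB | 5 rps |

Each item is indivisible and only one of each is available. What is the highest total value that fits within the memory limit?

Check high-value combinations within 19 GB:
- queue+scheduler: memory 2+13=15, value 11+56=67
- scheduler: memory 13, value 56
- queue+metrics+gateway: memory 2+7+9=18, value 11+24+5=40
- queue+metrics: memory 2+7=9, value 11+24=35
Best: 67 rps.

67 rps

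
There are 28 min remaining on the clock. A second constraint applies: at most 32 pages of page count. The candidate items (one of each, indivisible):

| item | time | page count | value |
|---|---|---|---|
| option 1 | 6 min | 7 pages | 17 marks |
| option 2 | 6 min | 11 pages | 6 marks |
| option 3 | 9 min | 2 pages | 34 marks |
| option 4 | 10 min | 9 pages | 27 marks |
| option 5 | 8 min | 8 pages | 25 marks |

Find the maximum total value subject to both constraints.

Feasible sets respecting both limits:
- option 3+option 4+option 5: time 27, page count 19, value 86
- option 1+option 3+option 4: time 25, page count 18, value 78
- option 1+option 3+option 5: time 23, page count 17, value 76
- option 1+option 4+option 5: time 24, page count 24, value 69
Best: 86 marks.

86 marks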